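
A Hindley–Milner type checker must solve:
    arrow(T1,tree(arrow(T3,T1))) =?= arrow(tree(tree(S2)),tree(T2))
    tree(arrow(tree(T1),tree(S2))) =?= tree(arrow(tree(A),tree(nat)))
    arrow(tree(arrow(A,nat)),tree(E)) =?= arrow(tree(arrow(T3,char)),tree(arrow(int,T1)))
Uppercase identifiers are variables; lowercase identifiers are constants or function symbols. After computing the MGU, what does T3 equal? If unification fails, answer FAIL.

Decompose arrow/2: T1 =?= tree(tree(S2)),  tree(arrow(T3,T1)) =?= tree(T2).
Bind T1 := tree(tree(S2)); substituting into the remaining equations gives: tree(arrow(T3,tree(tree(S2)))) =?= tree(T2),  tree(arrow(tree(tree(tree(S2))),tree(S2))) =?= tree(arrow(tree(A),tree(nat))),  arrow(tree(arrow(A,nat)),tree(E)) =?= arrow(tree(arrow(T3,char)),tree(arrow(int,tree(tree(S2))))).
Decompose tree/1: arrow(T3,tree(tree(S2))) =?= T2.
Bind T2 := arrow(T3,tree(tree(S2))); no other remaining equation mentions T2.
Decompose tree/1: arrow(tree(tree(tree(S2))),tree(S2)) =?= arrow(tree(A),tree(nat)).
Decompose arrow/2: tree(tree(tree(S2))) =?= tree(A),  tree(S2) =?= tree(nat).
Decompose tree/1: tree(tree(S2)) =?= A.
Bind A := tree(tree(S2)); substituting into the one remaining equation that mentions A gives: arrow(tree(arrow(tree(tree(S2)),nat)),tree(E)) =?= arrow(tree(arrow(T3,char)),tree(arrow(int,tree(tree(S2))))).
Decompose tree/1: S2 =?= nat.
Bind S2 := nat; substituting into the remaining equation gives: arrow(tree(arrow(tree(tree(nat)),nat)),tree(E)) =?= arrow(tree(arrow(T3,char)),tree(arrow(int,tree(tree(nat))))). Substituting into the earlier bindings gives T1 := tree(tree(nat)), T2 := arrow(T3,tree(tree(nat))), A := tree(tree(nat)).
Decompose arrow/2: tree(arrow(tree(tree(nat)),nat)) =?= tree(arrow(T3,char)),  tree(E) =?= tree(arrow(int,tree(tree(nat)))).
Decompose tree/1: arrow(tree(tree(nat)),nat) =?= arrow(T3,char).
Decompose arrow/2: tree(tree(nat)) =?= T3,  nat =?= char.
Bind T3 := tree(tree(nat)); no other remaining equation mentions T3. Substituting into the earlier binding gives T2 := arrow(tree(tree(nat)),tree(tree(nat))).
Clash: constants nat and char differ; no unifier exists.

FAIL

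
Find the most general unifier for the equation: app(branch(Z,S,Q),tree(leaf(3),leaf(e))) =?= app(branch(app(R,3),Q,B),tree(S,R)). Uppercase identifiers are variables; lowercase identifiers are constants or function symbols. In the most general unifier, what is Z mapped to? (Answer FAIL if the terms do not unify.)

app(leaf(e),3)

Decompose app/2: branch(Z,S,Q) =?= branch(app(R,3),Q,B),  tree(leaf(3),leaf(e)) =?= tree(S,R).
Decompose branch/3: Z =?= app(R,3),  S =?= Q,  Q =?= B.
Bind Z := app(R,3); no other remaining equation mentions Z.
Bind S := Q; substituting into the one remaining equation that mentions S gives: tree(leaf(3),leaf(e)) =?= tree(Q,R).
Bind Q := B; substituting into the remaining equation gives: tree(leaf(3),leaf(e)) =?= tree(B,R). Substituting into the earlier binding gives S := B.
Decompose tree/2: leaf(3) =?= B,  leaf(e) =?= R.
Bind B := leaf(3); no other remaining equation mentions B. Substituting into the earlier bindings gives S := leaf(3), Q := leaf(3).
Bind R := leaf(e). Substituting into the earlier binding gives Z := app(leaf(e),3).
MGU = { Z -> app(leaf(e),3), S -> leaf(3), Q -> leaf(3), B -> leaf(3), R -> leaf(e) }, so Z -> app(leaf(e),3).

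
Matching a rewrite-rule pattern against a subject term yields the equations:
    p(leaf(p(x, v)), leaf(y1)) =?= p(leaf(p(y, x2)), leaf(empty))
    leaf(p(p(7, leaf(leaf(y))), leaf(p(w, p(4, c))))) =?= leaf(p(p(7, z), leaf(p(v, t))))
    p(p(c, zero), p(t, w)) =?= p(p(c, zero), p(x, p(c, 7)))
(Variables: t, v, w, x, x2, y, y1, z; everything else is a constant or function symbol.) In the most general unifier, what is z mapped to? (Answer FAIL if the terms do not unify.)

Decompose p/2: leaf(p(x, v)) =?= leaf(p(y, x2)),  leaf(y1) =?= leaf(empty).
Decompose leaf/1: p(x, v) =?= p(y, x2).
Decompose p/2: x =?= y,  v =?= x2.
Bind x := y; substituting into the one remaining equation that mentions x gives: p(p(c, zero), p(t, w)) =?= p(p(c, zero), p(y, p(c, 7))).
Bind v := x2; substituting into the one remaining equation that mentions v gives: leaf(p(p(7, leaf(leaf(y))), leaf(p(w, p(4, c))))) =?= leaf(p(p(7, z), leaf(p(x2, t)))).
Decompose leaf/1: y1 =?= empty.
Bind y1 := empty; no other remaining equation mentions y1.
Decompose leaf/1: p(p(7, leaf(leaf(y))), leaf(p(w, p(4, c)))) =?= p(p(7, z), leaf(p(x2, t))).
Decompose p/2: p(7, leaf(leaf(y))) =?= p(7, z),  leaf(p(w, p(4, c))) =?= leaf(p(x2, t)).
Decompose p/2: 7 =?= 7,  leaf(leaf(y)) =?= z.
Delete trivial equation 7 =?= 7.
Bind z := leaf(leaf(y)); no other remaining equation mentions z.
Decompose leaf/1: p(w, p(4, c)) =?= p(x2, t).
Decompose p/2: w =?= x2,  p(4, c) =?= t.
Bind w := x2; substituting into the one remaining equation that mentions w gives: p(p(c, zero), p(t, x2)) =?= p(p(c, zero), p(y, p(c, 7))).
Bind t := p(4, c); substituting into the remaining equation gives: p(p(c, zero), p(p(4, c), x2)) =?= p(p(c, zero), p(y, p(c, 7))).
Decompose p/2: p(c, zero) =?= p(c, zero),  p(p(4, c), x2) =?= p(y, p(c, 7)).
Delete trivial equation p(c, zero) =?= p(c, zero).
Decompose p/2: p(4, c) =?= y,  x2 =?= p(c, 7).
Bind y := p(4, c); no other remaining equation mentions y. Substituting into the earlier bindings gives x := p(4, c), z := leaf(leaf(p(4, c))).
Bind x2 := p(c, 7). Substituting into the earlier bindings gives v := p(c, 7), w := p(c, 7).
MGU = { x -> p(4, c), v -> p(c, 7), y1 -> empty, z -> leaf(leaf(p(4, c))), w -> p(c, 7), t -> p(4, c), y -> p(4, c), x2 -> p(c, 7) }, so z -> leaf(leaf(p(4, c))).

leaf(leaf(p(4, c)))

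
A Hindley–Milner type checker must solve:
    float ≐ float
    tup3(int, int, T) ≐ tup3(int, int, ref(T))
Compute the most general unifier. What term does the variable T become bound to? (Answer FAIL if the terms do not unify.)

FAIL

Delete trivial equation float ≐ float.
Decompose tup3/3: int ≐ int,  int ≐ int,  T ≐ ref(T).
Delete trivial equation int ≐ int.
Delete trivial equation int ≐ int.
Occurs check fails: T occurs in ref(T); the equation T ≐ ref(T) has no finite solution.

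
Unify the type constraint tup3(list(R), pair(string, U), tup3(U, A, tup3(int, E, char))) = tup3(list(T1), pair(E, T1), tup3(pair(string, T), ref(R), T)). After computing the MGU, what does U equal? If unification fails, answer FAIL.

pair(string, tup3(int, string, char))

Decompose tup3/3: list(R) = list(T1),  pair(string, U) = pair(E, T1),  tup3(U, A, tup3(int, E, char)) = tup3(pair(string, T), ref(R), T).
Decompose list/1: R = T1.
Bind R := T1; substituting into the one remaining equation that mentions R gives: tup3(U, A, tup3(int, E, char)) = tup3(pair(string, T), ref(T1), T).
Decompose pair/2: string = E,  U = T1.
Bind E := string; substituting into the one remaining equation that mentions E gives: tup3(U, A, tup3(int, string, char)) = tup3(pair(string, T), ref(T1), T).
Bind U := T1; substituting into the remaining equation gives: tup3(T1, A, tup3(int, string, char)) = tup3(pair(string, T), ref(T1), T).
Decompose tup3/3: T1 = pair(string, T),  A = ref(T1),  tup3(int, string, char) = T.
Bind T1 := pair(string, T); substituting into the one remaining equation that mentions T1 gives: A = ref(pair(string, T)). Substituting into the earlier bindings gives R := pair(string, T), U := pair(string, T).
Bind A := ref(pair(string, T)); no other remaining equation mentions A.
Bind T := tup3(int, string, char). Substituting into the earlier bindings gives R := pair(string, tup3(int, string, char)), U := pair(string, tup3(int, string, char)), T1 := pair(string, tup3(int, string, char)), A := ref(pair(string, tup3(int, string, char))).
MGU = { R -> pair(string, tup3(int, string, char)), E -> string, U -> pair(string, tup3(int, string, char)), T1 -> pair(string, tup3(int, string, char)), A -> ref(pair(string, tup3(int, string, char))), T -> tup3(int, string, char) }, so U -> pair(string, tup3(int, string, char)).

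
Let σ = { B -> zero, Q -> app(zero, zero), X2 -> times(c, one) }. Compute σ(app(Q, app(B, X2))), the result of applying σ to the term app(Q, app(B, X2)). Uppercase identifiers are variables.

Replace each occurrence of B with zero.
Replace each occurrence of Q with app(zero, zero).
Replace each occurrence of X2 with times(c, one).
Result: app(app(zero, zero), app(zero, times(c, one))).

app(app(zero, zero), app(zero, times(c, one)))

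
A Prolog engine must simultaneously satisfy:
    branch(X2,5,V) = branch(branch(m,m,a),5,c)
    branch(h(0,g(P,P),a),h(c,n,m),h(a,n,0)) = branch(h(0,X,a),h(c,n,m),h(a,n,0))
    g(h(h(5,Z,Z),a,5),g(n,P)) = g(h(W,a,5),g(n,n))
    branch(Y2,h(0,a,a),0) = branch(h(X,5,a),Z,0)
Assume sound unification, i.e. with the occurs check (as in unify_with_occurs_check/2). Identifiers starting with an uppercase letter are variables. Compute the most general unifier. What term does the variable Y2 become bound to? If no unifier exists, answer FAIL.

h(g(n,n),5,a)

Decompose branch/3: X2 = branch(m,m,a),  5 = 5,  V = c.
Bind X2 := branch(m,m,a); no other remaining equation mentions X2.
Delete trivial equation 5 = 5.
Bind V := c; no other remaining equation mentions V.
Decompose branch/3: h(0,g(P,P),a) = h(0,X,a),  h(c,n,m) = h(c,n,m),  h(a,n,0) = h(a,n,0).
Decompose h/3: 0 = 0,  g(P,P) = X,  a = a.
Delete trivial equation 0 = 0.
Bind X := g(P,P); substituting into the one remaining equation that mentions X gives: branch(Y2,h(0,a,a),0) = branch(h(g(P,P),5,a),Z,0).
Delete trivial equation a = a.
Delete trivial equation h(c,n,m) = h(c,n,m).
Delete trivial equation h(a,n,0) = h(a,n,0).
Decompose g/2: h(h(5,Z,Z),a,5) = h(W,a,5),  g(n,P) = g(n,n).
Decompose h/3: h(5,Z,Z) = W,  a = a,  5 = 5.
Bind W := h(5,Z,Z); no other remaining equation mentions W.
Delete trivial equation a = a.
Delete trivial equation 5 = 5.
Decompose g/2: n = n,  P = n.
Delete trivial equation n = n.
Bind P := n; substituting into the remaining equation gives: branch(Y2,h(0,a,a),0) = branch(h(g(n,n),5,a),Z,0). Substituting into the earlier binding gives X := g(n,n).
Decompose branch/3: Y2 = h(g(n,n),5,a),  h(0,a,a) = Z,  0 = 0.
Bind Y2 := h(g(n,n),5,a); no other remaining equation mentions Y2.
Bind Z := h(0,a,a); no other remaining equation mentions Z. Substituting into the earlier binding gives W := h(5,h(0,a,a),h(0,a,a)).
Delete trivial equation 0 = 0.
MGU = { X2 ↦ branch(m,m,a), V ↦ c, X ↦ g(n,n), W ↦ h(5,h(0,a,a),h(0,a,a)), P ↦ n, Y2 ↦ h(g(n,n),5,a), Z ↦ h(0,a,a) }, so Y2 ↦ h(g(n,n),5,a).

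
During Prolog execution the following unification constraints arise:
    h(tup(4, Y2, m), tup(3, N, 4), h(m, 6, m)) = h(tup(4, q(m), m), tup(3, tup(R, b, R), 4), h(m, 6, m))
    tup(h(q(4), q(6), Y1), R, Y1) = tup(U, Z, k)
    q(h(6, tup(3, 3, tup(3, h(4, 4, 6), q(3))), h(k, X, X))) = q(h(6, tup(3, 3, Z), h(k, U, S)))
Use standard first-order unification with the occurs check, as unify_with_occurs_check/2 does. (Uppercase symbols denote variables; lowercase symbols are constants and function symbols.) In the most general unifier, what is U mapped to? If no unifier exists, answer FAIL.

Decompose h/3: tup(4, Y2, m) = tup(4, q(m), m),  tup(3, N, 4) = tup(3, tup(R, b, R), 4),  h(m, 6, m) = h(m, 6, m).
Decompose tup/3: 4 = 4,  Y2 = q(m),  m = m.
Delete trivial equation 4 = 4.
Bind Y2 := q(m); no other remaining equation mentions Y2.
Delete trivial equation m = m.
Decompose tup/3: 3 = 3,  N = tup(R, b, R),  4 = 4.
Delete trivial equation 3 = 3.
Bind N := tup(R, b, R); no other remaining equation mentions N.
Delete trivial equation 4 = 4.
Delete trivial equation h(m, 6, m) = h(m, 6, m).
Decompose tup/3: h(q(4), q(6), Y1) = U,  R = Z,  Y1 = k.
Bind U := h(q(4), q(6), Y1); substituting into the one remaining equation that mentions U gives: q(h(6, tup(3, 3, tup(3, h(4, 4, 6), q(3))), h(k, X, X))) = q(h(6, tup(3, 3, Z), h(k, h(q(4), q(6), Y1), S))).
Bind R := Z; no other remaining equation mentions R. Substituting into the earlier binding gives N := tup(Z, b, Z).
Bind Y1 := k; substituting into the remaining equation gives: q(h(6, tup(3, 3, tup(3, h(4, 4, 6), q(3))), h(k, X, X))) = q(h(6, tup(3, 3, Z), h(k, h(q(4), q(6), k), S))). Substituting into the earlier binding gives U := h(q(4), q(6), k).
Decompose q/1: h(6, tup(3, 3, tup(3, h(4, 4, 6), q(3))), h(k, X, X)) = h(6, tup(3, 3, Z), h(k, h(q(4), q(6), k), S)).
Decompose h/3: 6 = 6,  tup(3, 3, tup(3, h(4, 4, 6), q(3))) = tup(3, 3, Z),  h(k, X, X) = h(k, h(q(4), q(6), k), S).
Delete trivial equation 6 = 6.
Decompose tup/3: 3 = 3,  3 = 3,  tup(3, h(4, 4, 6), q(3)) = Z.
Delete trivial equation 3 = 3.
Delete trivial equation 3 = 3.
Bind Z := tup(3, h(4, 4, 6), q(3)); no other remaining equation mentions Z. Substituting into the earlier bindings gives N := tup(tup(3, h(4, 4, 6), q(3)), b, tup(3, h(4, 4, 6), q(3))), R := tup(3, h(4, 4, 6), q(3)).
Decompose h/3: k = k,  X = h(q(4), q(6), k),  X = S.
Delete trivial equation k = k.
Bind X := h(q(4), q(6), k); substituting into the remaining equation gives: h(q(4), q(6), k) = S.
Bind S := h(q(4), q(6), k).
MGU = { Y2 -> q(m), N -> tup(tup(3, h(4, 4, 6), q(3)), b, tup(3, h(4, 4, 6), q(3))), U -> h(q(4), q(6), k), R -> tup(3, h(4, 4, 6), q(3)), Y1 -> k, Z -> tup(3, h(4, 4, 6), q(3)), X -> h(q(4), q(6), k), S -> h(q(4), q(6), k) }, so U -> h(q(4), q(6), k).

h(q(4), q(6), k)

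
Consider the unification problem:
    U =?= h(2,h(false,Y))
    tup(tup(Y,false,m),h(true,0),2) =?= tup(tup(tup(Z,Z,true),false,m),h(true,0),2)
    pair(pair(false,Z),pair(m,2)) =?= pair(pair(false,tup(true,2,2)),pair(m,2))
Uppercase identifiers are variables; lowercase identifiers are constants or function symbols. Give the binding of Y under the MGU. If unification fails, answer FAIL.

Bind U := h(2,h(false,Y)); no other remaining equation mentions U.
Decompose tup/3: tup(Y,false,m) =?= tup(tup(Z,Z,true),false,m),  h(true,0) =?= h(true,0),  2 =?= 2.
Decompose tup/3: Y =?= tup(Z,Z,true),  false =?= false,  m =?= m.
Bind Y := tup(Z,Z,true); no other remaining equation mentions Y. Substituting into the earlier binding gives U := h(2,h(false,tup(Z,Z,true))).
Delete trivial equation false =?= false.
Delete trivial equation m =?= m.
Delete trivial equation h(true,0) =?= h(true,0).
Delete trivial equation 2 =?= 2.
Decompose pair/2: pair(false,Z) =?= pair(false,tup(true,2,2)),  pair(m,2) =?= pair(m,2).
Decompose pair/2: false =?= false,  Z =?= tup(true,2,2).
Delete trivial equation false =?= false.
Bind Z := tup(true,2,2); no other remaining equation mentions Z. Substituting into the earlier bindings gives U := h(2,h(false,tup(tup(true,2,2),tup(true,2,2),true))), Y := tup(tup(true,2,2),tup(true,2,2),true).
Delete trivial equation pair(m,2) =?= pair(m,2).
MGU = { U -> h(2,h(false,tup(tup(true,2,2),tup(true,2,2),true))), Y -> tup(tup(true,2,2),tup(true,2,2),true), Z -> tup(true,2,2) }, so Y -> tup(tup(true,2,2),tup(true,2,2),true).

tup(tup(true,2,2),tup(true,2,2),true)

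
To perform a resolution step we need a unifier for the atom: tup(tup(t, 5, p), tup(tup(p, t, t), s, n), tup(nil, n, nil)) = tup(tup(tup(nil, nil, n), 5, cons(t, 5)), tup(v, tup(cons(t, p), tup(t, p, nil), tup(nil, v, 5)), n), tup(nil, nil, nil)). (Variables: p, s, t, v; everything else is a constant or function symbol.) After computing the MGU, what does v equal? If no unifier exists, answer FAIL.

Decompose tup/3: tup(t, 5, p) = tup(tup(nil, nil, n), 5, cons(t, 5)),  tup(tup(p, t, t), s, n) = tup(v, tup(cons(t, p), tup(t, p, nil), tup(nil, v, 5)), n),  tup(nil, n, nil) = tup(nil, nil, nil).
Decompose tup/3: t = tup(nil, nil, n),  5 = 5,  p = cons(t, 5).
Bind t := tup(nil, nil, n); substituting into the 2 remaining equations that mention t gives: p = cons(tup(nil, nil, n), 5),  tup(tup(p, tup(nil, nil, n), tup(nil, nil, n)), s, n) = tup(v, tup(cons(tup(nil, nil, n), p), tup(tup(nil, nil, n), p, nil), tup(nil, v, 5)), n).
Delete trivial equation 5 = 5.
Bind p := cons(tup(nil, nil, n), 5); substituting into the one remaining equation that mentions p gives: tup(tup(cons(tup(nil, nil, n), 5), tup(nil, nil, n), tup(nil, nil, n)), s, n) = tup(v, tup(cons(tup(nil, nil, n), cons(tup(nil, nil, n), 5)), tup(tup(nil, nil, n), cons(tup(nil, nil, n), 5), nil), tup(nil, v, 5)), n).
Decompose tup/3: tup(cons(tup(nil, nil, n), 5), tup(nil, nil, n), tup(nil, nil, n)) = v,  s = tup(cons(tup(nil, nil, n), cons(tup(nil, nil, n), 5)), tup(tup(nil, nil, n), cons(tup(nil, nil, n), 5), nil), tup(nil, v, 5)),  n = n.
Bind v := tup(cons(tup(nil, nil, n), 5), tup(nil, nil, n), tup(nil, nil, n)); substituting into the one remaining equation that mentions v gives: s = tup(cons(tup(nil, nil, n), cons(tup(nil, nil, n), 5)), tup(tup(nil, nil, n), cons(tup(nil, nil, n), 5), nil), tup(nil, tup(cons(tup(nil, nil, n), 5), tup(nil, nil, n), tup(nil, nil, n)), 5)).
Bind s := tup(cons(tup(nil, nil, n), cons(tup(nil, nil, n), 5)), tup(tup(nil, nil, n), cons(tup(nil, nil, n), 5), nil), tup(nil, tup(cons(tup(nil, nil, n), 5), tup(nil, nil, n), tup(nil, nil, n)), 5)); no other remaining equation mentions s.
Delete trivial equation n = n.
Decompose tup/3: nil = nil,  n = nil,  nil = nil.
Delete trivial equation nil = nil.
Clash: constants n and nil differ; no unifier exists.

FAIL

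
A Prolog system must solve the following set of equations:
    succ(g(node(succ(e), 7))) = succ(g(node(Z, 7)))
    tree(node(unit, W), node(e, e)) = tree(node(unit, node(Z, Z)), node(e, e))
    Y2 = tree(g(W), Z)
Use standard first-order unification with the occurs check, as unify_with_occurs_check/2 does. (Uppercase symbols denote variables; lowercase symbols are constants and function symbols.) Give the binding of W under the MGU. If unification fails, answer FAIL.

node(succ(e), succ(e))

Decompose succ/1: g(node(succ(e), 7)) = g(node(Z, 7)).
Decompose g/1: node(succ(e), 7) = node(Z, 7).
Decompose node/2: succ(e) = Z,  7 = 7.
Bind Z := succ(e); substituting into the 2 remaining equations that mention Z gives: tree(node(unit, W), node(e, e)) = tree(node(unit, node(succ(e), succ(e))), node(e, e)),  Y2 = tree(g(W), succ(e)).
Delete trivial equation 7 = 7.
Decompose tree/2: node(unit, W) = node(unit, node(succ(e), succ(e))),  node(e, e) = node(e, e).
Decompose node/2: unit = unit,  W = node(succ(e), succ(e)).
Delete trivial equation unit = unit.
Bind W := node(succ(e), succ(e)); substituting into the one remaining equation that mentions W gives: Y2 = tree(g(node(succ(e), succ(e))), succ(e)).
Delete trivial equation node(e, e) = node(e, e).
Bind Y2 := tree(g(node(succ(e), succ(e))), succ(e)).
MGU = { Z ↦ succ(e), W ↦ node(succ(e), succ(e)), Y2 ↦ tree(g(node(succ(e), succ(e))), succ(e)) }, so W ↦ node(succ(e), succ(e)).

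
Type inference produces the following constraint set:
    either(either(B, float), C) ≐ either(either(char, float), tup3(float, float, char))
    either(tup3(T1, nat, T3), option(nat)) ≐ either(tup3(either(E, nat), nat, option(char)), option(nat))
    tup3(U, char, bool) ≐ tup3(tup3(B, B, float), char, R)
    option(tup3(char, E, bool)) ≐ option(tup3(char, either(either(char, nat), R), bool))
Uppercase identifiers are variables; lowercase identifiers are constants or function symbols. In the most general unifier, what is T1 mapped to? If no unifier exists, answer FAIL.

either(either(either(char, nat), bool), nat)

Decompose either/2: either(B, float) ≐ either(char, float),  C ≐ tup3(float, float, char).
Decompose either/2: B ≐ char,  float ≐ float.
Bind B := char; substituting into the one remaining equation that mentions B gives: tup3(U, char, bool) ≐ tup3(tup3(char, char, float), char, R).
Delete trivial equation float ≐ float.
Bind C := tup3(float, float, char); no other remaining equation mentions C.
Decompose either/2: tup3(T1, nat, T3) ≐ tup3(either(E, nat), nat, option(char)),  option(nat) ≐ option(nat).
Decompose tup3/3: T1 ≐ either(E, nat),  nat ≐ nat,  T3 ≐ option(char).
Bind T1 := either(E, nat); no other remaining equation mentions T1.
Delete trivial equation nat ≐ nat.
Bind T3 := option(char); no other remaining equation mentions T3.
Delete trivial equation option(nat) ≐ option(nat).
Decompose tup3/3: U ≐ tup3(char, char, float),  char ≐ char,  bool ≐ R.
Bind U := tup3(char, char, float); no other remaining equation mentions U.
Delete trivial equation char ≐ char.
Bind R := bool; substituting into the remaining equation gives: option(tup3(char, E, bool)) ≐ option(tup3(char, either(either(char, nat), bool), bool)).
Decompose option/1: tup3(char, E, bool) ≐ tup3(char, either(either(char, nat), bool), bool).
Decompose tup3/3: char ≐ char,  E ≐ either(either(char, nat), bool),  bool ≐ bool.
Delete trivial equation char ≐ char.
Bind E := either(either(char, nat), bool); no other remaining equation mentions E. Substituting into the earlier binding gives T1 := either(either(either(char, nat), bool), nat).
Delete trivial equation bool ≐ bool.
MGU = { B ↦ char, C ↦ tup3(float, float, char), T1 ↦ either(either(either(char, nat), bool), nat), T3 ↦ option(char), U ↦ tup3(char, char, float), R ↦ bool, E ↦ either(either(char, nat), bool) }, so T1 ↦ either(either(either(char, nat), bool), nat).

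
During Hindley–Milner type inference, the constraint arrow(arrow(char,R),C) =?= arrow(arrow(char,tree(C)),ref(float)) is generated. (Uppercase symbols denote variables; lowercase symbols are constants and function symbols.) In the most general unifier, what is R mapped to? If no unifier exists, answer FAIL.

Decompose arrow/2: arrow(char,R) =?= arrow(char,tree(C)),  C =?= ref(float).
Decompose arrow/2: char =?= char,  R =?= tree(C).
Delete trivial equation char =?= char.
Bind R := tree(C); no other remaining equation mentions R.
Bind C := ref(float). Substituting into the earlier binding gives R := tree(ref(float)).
MGU = { R := tree(ref(float)), C := ref(float) }, so R := tree(ref(float)).

tree(ref(float))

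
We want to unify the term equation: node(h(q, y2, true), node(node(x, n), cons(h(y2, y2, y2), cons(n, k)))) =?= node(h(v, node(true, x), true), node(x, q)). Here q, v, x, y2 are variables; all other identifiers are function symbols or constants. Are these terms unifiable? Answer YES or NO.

Decompose node/2: h(q, y2, true) =?= h(v, node(true, x), true),  node(node(x, n), cons(h(y2, y2, y2), cons(n, k))) =?= node(x, q).
Decompose h/3: q =?= v,  y2 =?= node(true, x),  true =?= true.
Bind q := v; substituting into the one remaining equation that mentions q gives: node(node(x, n), cons(h(y2, y2, y2), cons(n, k))) =?= node(x, v).
Bind y2 := node(true, x); substituting into the one remaining equation that mentions y2 gives: node(node(x, n), cons(h(node(true, x), node(true, x), node(true, x)), cons(n, k))) =?= node(x, v).
Delete trivial equation true =?= true.
Decompose node/2: node(x, n) =?= x,  cons(h(node(true, x), node(true, x), node(true, x)), cons(n, k)) =?= v.
Occurs check fails: x occurs in node(x, n); the equation x =?= node(x, n) has no finite solution.

NO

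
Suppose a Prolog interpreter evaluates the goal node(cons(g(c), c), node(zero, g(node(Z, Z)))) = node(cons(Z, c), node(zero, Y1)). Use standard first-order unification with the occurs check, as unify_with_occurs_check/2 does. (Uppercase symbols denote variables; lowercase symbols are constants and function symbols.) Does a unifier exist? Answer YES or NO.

Decompose node/2: cons(g(c), c) = cons(Z, c),  node(zero, g(node(Z, Z))) = node(zero, Y1).
Decompose cons/2: g(c) = Z,  c = c.
Bind Z := g(c); substituting into the one remaining equation that mentions Z gives: node(zero, g(node(g(c), g(c)))) = node(zero, Y1).
Delete trivial equation c = c.
Decompose node/2: zero = zero,  g(node(g(c), g(c))) = Y1.
Delete trivial equation zero = zero.
Bind Y1 := g(node(g(c), g(c))).
No equations remain and no clash or occurs-check failure arose, so a unifier exists.

YES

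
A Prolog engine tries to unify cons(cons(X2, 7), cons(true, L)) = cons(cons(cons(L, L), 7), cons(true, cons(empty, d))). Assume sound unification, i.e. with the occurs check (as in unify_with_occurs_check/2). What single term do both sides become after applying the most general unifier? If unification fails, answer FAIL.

Decompose cons/2: cons(X2, 7) = cons(cons(L, L), 7),  cons(true, L) = cons(true, cons(empty, d)).
Decompose cons/2: X2 = cons(L, L),  7 = 7.
Bind X2 := cons(L, L); no other remaining equation mentions X2.
Delete trivial equation 7 = 7.
Decompose cons/2: true = true,  L = cons(empty, d).
Delete trivial equation true = true.
Bind L := cons(empty, d). Substituting into the earlier binding gives X2 := cons(cons(empty, d), cons(empty, d)).
Applying the MGU to either side gives cons(cons(cons(cons(empty, d), cons(empty, d)), 7), cons(true, cons(empty, d))).

cons(cons(cons(cons(empty, d), cons(empty, d)), 7), cons(true, cons(empty, d)))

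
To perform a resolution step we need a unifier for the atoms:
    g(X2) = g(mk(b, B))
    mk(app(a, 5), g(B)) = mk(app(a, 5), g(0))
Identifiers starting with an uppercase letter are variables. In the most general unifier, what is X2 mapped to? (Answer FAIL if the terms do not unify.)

mk(b, 0)

Decompose g/1: X2 = mk(b, B).
Bind X2 := mk(b, B); no other remaining equation mentions X2.
Decompose mk/2: app(a, 5) = app(a, 5),  g(B) = g(0).
Delete trivial equation app(a, 5) = app(a, 5).
Decompose g/1: B = 0.
Bind B := 0. Substituting into the earlier binding gives X2 := mk(b, 0).
MGU = { X2 ↦ mk(b, 0), B ↦ 0 }, so X2 ↦ mk(b, 0).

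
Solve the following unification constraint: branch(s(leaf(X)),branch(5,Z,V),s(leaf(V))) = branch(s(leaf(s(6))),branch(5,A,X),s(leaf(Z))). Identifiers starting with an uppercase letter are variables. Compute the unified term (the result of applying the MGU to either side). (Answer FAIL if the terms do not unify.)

Decompose branch/3: s(leaf(X)) = s(leaf(s(6))),  branch(5,Z,V) = branch(5,A,X),  s(leaf(V)) = s(leaf(Z)).
Decompose s/1: leaf(X) = leaf(s(6)).
Decompose leaf/1: X = s(6).
Bind X := s(6); substituting into the one remaining equation that mentions X gives: branch(5,Z,V) = branch(5,A,s(6)).
Decompose branch/3: 5 = 5,  Z = A,  V = s(6).
Delete trivial equation 5 = 5.
Bind Z := A; substituting into the one remaining equation that mentions Z gives: s(leaf(V)) = s(leaf(A)).
Bind V := s(6); substituting into the remaining equation gives: s(leaf(s(6))) = s(leaf(A)).
Decompose s/1: leaf(s(6)) = leaf(A).
Decompose leaf/1: s(6) = A.
Bind A := s(6). Substituting into the earlier binding gives Z := s(6).
Applying the MGU to either side gives branch(s(leaf(s(6))),branch(5,s(6),s(6)),s(leaf(s(6)))).

branch(s(leaf(s(6))),branch(5,s(6),s(6)),s(leaf(s(6))))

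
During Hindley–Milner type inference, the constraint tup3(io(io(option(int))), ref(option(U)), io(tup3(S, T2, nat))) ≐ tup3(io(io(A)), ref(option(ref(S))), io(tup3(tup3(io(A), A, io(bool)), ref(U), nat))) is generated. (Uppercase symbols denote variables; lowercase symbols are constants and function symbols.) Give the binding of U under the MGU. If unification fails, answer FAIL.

Decompose tup3/3: io(io(option(int))) ≐ io(io(A)),  ref(option(U)) ≐ ref(option(ref(S))),  io(tup3(S, T2, nat)) ≐ io(tup3(tup3(io(A), A, io(bool)), ref(U), nat)).
Decompose io/1: io(option(int)) ≐ io(A).
Decompose io/1: option(int) ≐ A.
Bind A := option(int); substituting into the one remaining equation that mentions A gives: io(tup3(S, T2, nat)) ≐ io(tup3(tup3(io(option(int)), option(int), io(bool)), ref(U), nat)).
Decompose ref/1: option(U) ≐ option(ref(S)).
Decompose option/1: U ≐ ref(S).
Bind U := ref(S); substituting into the remaining equation gives: io(tup3(S, T2, nat)) ≐ io(tup3(tup3(io(option(int)), option(int), io(bool)), ref(ref(S)), nat)).
Decompose io/1: tup3(S, T2, nat) ≐ tup3(tup3(io(option(int)), option(int), io(bool)), ref(ref(S)), nat).
Decompose tup3/3: S ≐ tup3(io(option(int)), option(int), io(bool)),  T2 ≐ ref(ref(S)),  nat ≐ nat.
Bind S := tup3(io(option(int)), option(int), io(bool)); substituting into the one remaining equation that mentions S gives: T2 ≐ ref(ref(tup3(io(option(int)), option(int), io(bool)))). Substituting into the earlier binding gives U := ref(tup3(io(option(int)), option(int), io(bool))).
Bind T2 := ref(ref(tup3(io(option(int)), option(int), io(bool)))); no other remaining equation mentions T2.
Delete trivial equation nat ≐ nat.
MGU = { A := option(int), U := ref(tup3(io(option(int)), option(int), io(bool))), S := tup3(io(option(int)), option(int), io(bool)), T2 := ref(ref(tup3(io(option(int)), option(int), io(bool)))) }, so U := ref(tup3(io(option(int)), option(int), io(bool))).

ref(tup3(io(option(int)), option(int), io(bool)))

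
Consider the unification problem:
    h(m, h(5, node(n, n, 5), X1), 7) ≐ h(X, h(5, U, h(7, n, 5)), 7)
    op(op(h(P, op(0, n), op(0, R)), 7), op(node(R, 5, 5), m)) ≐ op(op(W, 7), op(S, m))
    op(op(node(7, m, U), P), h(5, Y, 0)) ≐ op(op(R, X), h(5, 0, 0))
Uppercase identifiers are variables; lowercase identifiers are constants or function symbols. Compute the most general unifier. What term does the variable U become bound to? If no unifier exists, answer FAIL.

node(n, n, 5)

Decompose h/3: m ≐ X,  h(5, node(n, n, 5), X1) ≐ h(5, U, h(7, n, 5)),  7 ≐ 7.
Bind X := m; substituting into the one remaining equation that mentions X gives: op(op(node(7, m, U), P), h(5, Y, 0)) ≐ op(op(R, m), h(5, 0, 0)).
Decompose h/3: 5 ≐ 5,  node(n, n, 5) ≐ U,  X1 ≐ h(7, n, 5).
Delete trivial equation 5 ≐ 5.
Bind U := node(n, n, 5); substituting into the one remaining equation that mentions U gives: op(op(node(7, m, node(n, n, 5)), P), h(5, Y, 0)) ≐ op(op(R, m), h(5, 0, 0)).
Bind X1 := h(7, n, 5); no other remaining equation mentions X1.
Delete trivial equation 7 ≐ 7.
Decompose op/2: op(h(P, op(0, n), op(0, R)), 7) ≐ op(W, 7),  op(node(R, 5, 5), m) ≐ op(S, m).
Decompose op/2: h(P, op(0, n), op(0, R)) ≐ W,  7 ≐ 7.
Bind W := h(P, op(0, n), op(0, R)); no other remaining equation mentions W.
Delete trivial equation 7 ≐ 7.
Decompose op/2: node(R, 5, 5) ≐ S,  m ≐ m.
Bind S := node(R, 5, 5); no other remaining equation mentions S.
Delete trivial equation m ≐ m.
Decompose op/2: op(node(7, m, node(n, n, 5)), P) ≐ op(R, m),  h(5, Y, 0) ≐ h(5, 0, 0).
Decompose op/2: node(7, m, node(n, n, 5)) ≐ R,  P ≐ m.
Bind R := node(7, m, node(n, n, 5)); no other remaining equation mentions R. Substituting into the earlier bindings gives W := h(P, op(0, n), op(0, node(7, m, node(n, n, 5)))), S := node(node(7, m, node(n, n, 5)), 5, 5).
Bind P := m; no other remaining equation mentions P. Substituting into the earlier binding gives W := h(m, op(0, n), op(0, node(7, m, node(n, n, 5)))).
Decompose h/3: 5 ≐ 5,  Y ≐ 0,  0 ≐ 0.
Delete trivial equation 5 ≐ 5.
Bind Y := 0; no other remaining equation mentions Y.
Delete trivial equation 0 ≐ 0.
MGU = { X -> m, U -> node(n, n, 5), X1 -> h(7, n, 5), W -> h(m, op(0, n), op(0, node(7, m, node(n, n, 5)))), S -> node(node(7, m, node(n, n, 5)), 5, 5), R -> node(7, m, node(n, n, 5)), P -> m, Y -> 0 }, so U -> node(n, n, 5).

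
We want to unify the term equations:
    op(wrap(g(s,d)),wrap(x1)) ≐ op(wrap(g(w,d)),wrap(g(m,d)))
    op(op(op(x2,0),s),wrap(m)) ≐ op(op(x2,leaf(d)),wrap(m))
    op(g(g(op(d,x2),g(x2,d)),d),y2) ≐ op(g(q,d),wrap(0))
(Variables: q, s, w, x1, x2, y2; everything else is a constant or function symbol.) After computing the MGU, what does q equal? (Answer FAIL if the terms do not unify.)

FAIL

Decompose op/2: wrap(g(s,d)) ≐ wrap(g(w,d)),  wrap(x1) ≐ wrap(g(m,d)).
Decompose wrap/1: g(s,d) ≐ g(w,d).
Decompose g/2: s ≐ w,  d ≐ d.
Bind s := w; substituting into the one remaining equation that mentions s gives: op(op(op(x2,0),w),wrap(m)) ≐ op(op(x2,leaf(d)),wrap(m)).
Delete trivial equation d ≐ d.
Decompose wrap/1: x1 ≐ g(m,d).
Bind x1 := g(m,d); no other remaining equation mentions x1.
Decompose op/2: op(op(x2,0),w) ≐ op(x2,leaf(d)),  wrap(m) ≐ wrap(m).
Decompose op/2: op(x2,0) ≐ x2,  w ≐ leaf(d).
Occurs check fails: x2 occurs in op(x2,0); the equation x2 ≐ op(x2,0) has no finite solution.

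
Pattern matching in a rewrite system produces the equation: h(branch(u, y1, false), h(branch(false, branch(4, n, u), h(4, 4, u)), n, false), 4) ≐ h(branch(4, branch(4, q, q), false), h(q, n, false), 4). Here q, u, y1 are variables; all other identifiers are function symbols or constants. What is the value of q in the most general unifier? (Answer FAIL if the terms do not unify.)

branch(false, branch(4, n, 4), h(4, 4, 4))

Decompose h/3: branch(u, y1, false) ≐ branch(4, branch(4, q, q), false),  h(branch(false, branch(4, n, u), h(4, 4, u)), n, false) ≐ h(q, n, false),  4 ≐ 4.
Decompose branch/3: u ≐ 4,  y1 ≐ branch(4, q, q),  false ≐ false.
Bind u := 4; substituting into the one remaining equation that mentions u gives: h(branch(false, branch(4, n, 4), h(4, 4, 4)), n, false) ≐ h(q, n, false).
Bind y1 := branch(4, q, q); no other remaining equation mentions y1.
Delete trivial equation false ≐ false.
Decompose h/3: branch(false, branch(4, n, 4), h(4, 4, 4)) ≐ q,  n ≐ n,  false ≐ false.
Bind q := branch(false, branch(4, n, 4), h(4, 4, 4)); no other remaining equation mentions q. Substituting into the earlier binding gives y1 := branch(4, branch(false, branch(4, n, 4), h(4, 4, 4)), branch(false, branch(4, n, 4), h(4, 4, 4))).
Delete trivial equation n ≐ n.
Delete trivial equation false ≐ false.
Delete trivial equation 4 ≐ 4.
MGU = { u := 4, y1 := branch(4, branch(false, branch(4, n, 4), h(4, 4, 4)), branch(false, branch(4, n, 4), h(4, 4, 4))), q := branch(false, branch(4, n, 4), h(4, 4, 4)) }, so q := branch(false, branch(4, n, 4), h(4, 4, 4)).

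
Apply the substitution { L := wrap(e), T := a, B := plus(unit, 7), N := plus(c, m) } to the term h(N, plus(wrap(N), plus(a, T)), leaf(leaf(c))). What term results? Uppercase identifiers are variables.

Replace each occurrence of T with a.
Replace each occurrence of N with plus(c, m).
Result: h(plus(c, m), plus(wrap(plus(c, m)), plus(a, a)), leaf(leaf(c))).

h(plus(c, m), plus(wrap(plus(c, m)), plus(a, a)), leaf(leaf(c)))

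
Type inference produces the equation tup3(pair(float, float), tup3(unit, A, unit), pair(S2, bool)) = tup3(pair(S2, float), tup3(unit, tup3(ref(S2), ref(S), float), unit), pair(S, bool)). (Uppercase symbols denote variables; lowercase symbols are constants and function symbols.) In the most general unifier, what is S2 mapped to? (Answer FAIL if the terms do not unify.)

float

Decompose tup3/3: pair(float, float) = pair(S2, float),  tup3(unit, A, unit) = tup3(unit, tup3(ref(S2), ref(S), float), unit),  pair(S2, bool) = pair(S, bool).
Decompose pair/2: float = S2,  float = float.
Bind S2 := float; substituting into the 2 remaining equations that mention S2 gives: tup3(unit, A, unit) = tup3(unit, tup3(ref(float), ref(S), float), unit),  pair(float, bool) = pair(S, bool).
Delete trivial equation float = float.
Decompose tup3/3: unit = unit,  A = tup3(ref(float), ref(S), float),  unit = unit.
Delete trivial equation unit = unit.
Bind A := tup3(ref(float), ref(S), float); no other remaining equation mentions A.
Delete trivial equation unit = unit.
Decompose pair/2: float = S,  bool = bool.
Bind S := float; no other remaining equation mentions S. Substituting into the earlier binding gives A := tup3(ref(float), ref(float), float).
Delete trivial equation bool = bool.
MGU = { S2 -> float, A -> tup3(ref(float), ref(float), float), S -> float }, so S2 -> float.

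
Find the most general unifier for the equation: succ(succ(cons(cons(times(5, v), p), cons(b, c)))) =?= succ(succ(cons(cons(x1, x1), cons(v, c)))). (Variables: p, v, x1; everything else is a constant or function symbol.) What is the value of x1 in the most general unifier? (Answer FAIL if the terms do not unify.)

Decompose succ/1: succ(cons(cons(times(5, v), p), cons(b, c))) =?= succ(cons(cons(x1, x1), cons(v, c))).
Decompose succ/1: cons(cons(times(5, v), p), cons(b, c)) =?= cons(cons(x1, x1), cons(v, c)).
Decompose cons/2: cons(times(5, v), p) =?= cons(x1, x1),  cons(b, c) =?= cons(v, c).
Decompose cons/2: times(5, v) =?= x1,  p =?= x1.
Bind x1 := times(5, v); substituting into the one remaining equation that mentions x1 gives: p =?= times(5, v).
Bind p := times(5, v); no other remaining equation mentions p.
Decompose cons/2: b =?= v,  c =?= c.
Bind v := b; no other remaining equation mentions v. Substituting into the earlier bindings gives x1 := times(5, b), p := times(5, b).
Delete trivial equation c =?= c.
MGU = { x1 -> times(5, b), p -> times(5, b), v -> b }, so x1 -> times(5, b).

times(5, b)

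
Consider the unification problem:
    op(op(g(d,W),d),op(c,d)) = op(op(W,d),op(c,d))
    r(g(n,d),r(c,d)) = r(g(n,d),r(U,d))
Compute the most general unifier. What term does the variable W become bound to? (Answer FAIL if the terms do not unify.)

FAIL

Decompose op/2: op(g(d,W),d) = op(W,d),  op(c,d) = op(c,d).
Decompose op/2: g(d,W) = W,  d = d.
Occurs check fails: W occurs in g(d,W); the equation W = g(d,W) has no finite solution.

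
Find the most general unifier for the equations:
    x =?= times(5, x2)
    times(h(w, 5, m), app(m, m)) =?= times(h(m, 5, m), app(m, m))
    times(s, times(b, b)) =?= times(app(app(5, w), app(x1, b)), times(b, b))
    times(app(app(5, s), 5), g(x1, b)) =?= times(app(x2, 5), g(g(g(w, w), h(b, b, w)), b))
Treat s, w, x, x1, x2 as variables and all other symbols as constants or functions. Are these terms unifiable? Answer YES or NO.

Bind x := times(5, x2); no other remaining equation mentions x.
Decompose times/2: h(w, 5, m) =?= h(m, 5, m),  app(m, m) =?= app(m, m).
Decompose h/3: w =?= m,  5 =?= 5,  m =?= m.
Bind w := m; substituting into the 2 remaining equations that mention w gives: times(s, times(b, b)) =?= times(app(app(5, m), app(x1, b)), times(b, b)),  times(app(app(5, s), 5), g(x1, b)) =?= times(app(x2, 5), g(g(g(m, m), h(b, b, m)), b)).
Delete trivial equation 5 =?= 5.
Delete trivial equation m =?= m.
Delete trivial equation app(m, m) =?= app(m, m).
Decompose times/2: s =?= app(app(5, m), app(x1, b)),  times(b, b) =?= times(b, b).
Bind s := app(app(5, m), app(x1, b)); substituting into the one remaining equation that mentions s gives: times(app(app(5, app(app(5, m), app(x1, b))), 5), g(x1, b)) =?= times(app(x2, 5), g(g(g(m, m), h(b, b, m)), b)).
Delete trivial equation times(b, b) =?= times(b, b).
Decompose times/2: app(app(5, app(app(5, m), app(x1, b))), 5) =?= app(x2, 5),  g(x1, b) =?= g(g(g(m, m), h(b, b, m)), b).
Decompose app/2: app(5, app(app(5, m), app(x1, b))) =?= x2,  5 =?= 5.
Bind x2 := app(5, app(app(5, m), app(x1, b))); no other remaining equation mentions x2. Substituting into the earlier binding gives x := times(5, app(5, app(app(5, m), app(x1, b)))).
Delete trivial equation 5 =?= 5.
Decompose g/2: x1 =?= g(g(m, m), h(b, b, m)),  b =?= b.
Bind x1 := g(g(m, m), h(b, b, m)); no other remaining equation mentions x1. Substituting into the earlier bindings gives x := times(5, app(5, app(app(5, m), app(g(g(m, m), h(b, b, m)), b)))), s := app(app(5, m), app(g(g(m, m), h(b, b, m)), b)), x2 := app(5, app(app(5, m), app(g(g(m, m), h(b, b, m)), b))).
Delete trivial equation b =?= b.
No equations remain and no clash or occurs-check failure arose, so a unifier exists.

YES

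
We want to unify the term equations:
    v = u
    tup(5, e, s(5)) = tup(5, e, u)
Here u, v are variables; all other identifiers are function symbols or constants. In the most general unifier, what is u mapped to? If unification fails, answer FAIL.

Bind v := u; no other remaining equation mentions v.
Decompose tup/3: 5 = 5,  e = e,  s(5) = u.
Delete trivial equation 5 = 5.
Delete trivial equation e = e.
Bind u := s(5). Substituting into the earlier binding gives v := s(5).
MGU = { v ↦ s(5), u ↦ s(5) }, so u ↦ s(5).

s(5)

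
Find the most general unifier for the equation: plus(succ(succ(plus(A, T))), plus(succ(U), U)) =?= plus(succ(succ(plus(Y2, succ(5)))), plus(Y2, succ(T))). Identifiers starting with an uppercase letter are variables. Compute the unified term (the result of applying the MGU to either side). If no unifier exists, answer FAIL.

plus(succ(succ(plus(succ(succ(succ(5))), succ(5)))), plus(succ(succ(succ(5))), succ(succ(5))))

Decompose plus/2: succ(succ(plus(A, T))) =?= succ(succ(plus(Y2, succ(5)))),  plus(succ(U), U) =?= plus(Y2, succ(T)).
Decompose succ/1: succ(plus(A, T)) =?= succ(plus(Y2, succ(5))).
Decompose succ/1: plus(A, T) =?= plus(Y2, succ(5)).
Decompose plus/2: A =?= Y2,  T =?= succ(5).
Bind A := Y2; no other remaining equation mentions A.
Bind T := succ(5); substituting into the remaining equation gives: plus(succ(U), U) =?= plus(Y2, succ(succ(5))).
Decompose plus/2: succ(U) =?= Y2,  U =?= succ(succ(5)).
Bind Y2 := succ(U); no other remaining equation mentions Y2. Substituting into the earlier binding gives A := succ(U).
Bind U := succ(succ(5)). Substituting into the earlier bindings gives A := succ(succ(succ(5))), Y2 := succ(succ(succ(5))).
Applying the MGU to either side gives plus(succ(succ(plus(succ(succ(succ(5))), succ(5)))), plus(succ(succ(succ(5))), succ(succ(5)))).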